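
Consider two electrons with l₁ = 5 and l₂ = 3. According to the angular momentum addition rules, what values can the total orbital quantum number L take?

Angular momentum addition gives L = |l₁ − l₂|, …, l₁ + l₂.
So L can be 2, 3, 4, 5, 6, 7, 8.

L = 2, 3, 4, 5, 6, 7, 8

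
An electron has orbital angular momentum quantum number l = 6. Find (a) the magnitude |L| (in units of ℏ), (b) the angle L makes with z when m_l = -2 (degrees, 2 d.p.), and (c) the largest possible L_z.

|L| = ℏ√(6·7) = √42 ℏ ≈ 6.481ℏ.
For m_l = -2: cos θ = -2/√42, θ ≈ 107.98°.
L_z,max = lℏ = 6ℏ.

|L| = √42 ℏ ≈ 6.481ℏ; θ(m_l=-2) ≈ 107.98°; L_z,max = 6ℏ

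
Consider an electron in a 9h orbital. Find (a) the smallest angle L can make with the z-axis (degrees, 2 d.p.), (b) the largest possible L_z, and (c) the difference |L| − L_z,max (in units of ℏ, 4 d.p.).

θ_min ≈ 24.09°; L_z,max = 5ℏ; |L|−L_z,max ≈ 0.4772ℏ

9h means n = 9, l = 5.
cos θ_min = 5/√30, so θ_min ≈ 24.09°.
L_z,max = lℏ = 5ℏ.
|L| − L_z,max = (√30 − 5)ℏ ≈ 0.4772ℏ.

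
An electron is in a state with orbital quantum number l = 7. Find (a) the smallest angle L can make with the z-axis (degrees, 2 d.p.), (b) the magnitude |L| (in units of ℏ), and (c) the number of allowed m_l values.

cos θ_min = 7/√56, so θ_min ≈ 20.70°.
|L| = ℏ√(7·8) = 2√14 ℏ ≈ 7.483ℏ.
There are 2l+1 = 15 values of m_l.

θ_min ≈ 20.70°; |L| = 2√14 ℏ ≈ 7.483ℏ; 15 values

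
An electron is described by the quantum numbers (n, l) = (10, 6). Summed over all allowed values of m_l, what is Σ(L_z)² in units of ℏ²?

m_l ∈ {-6, -5, -4, -3, -2, -1, 0, 1, 2, 3, 4, 5, 6}.
Σ m_l² = 2·(1 + 4 + 9 + 16 + 25 + 36) = 182.

Σ(L_z)² = 182 ℏ²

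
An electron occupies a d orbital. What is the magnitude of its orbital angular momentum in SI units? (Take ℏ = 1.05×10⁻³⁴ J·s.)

|L| = 2.57×10⁻³⁴ J·s

For a d orbital, l = 2.
|L| = ℏ√(l(l+1)) = ℏ√(2·3) = √6 ℏ
Numerically, |L| = 2.449 × (1.05×10⁻³⁴ J·s) = 2.57×10⁻³⁴ J·s.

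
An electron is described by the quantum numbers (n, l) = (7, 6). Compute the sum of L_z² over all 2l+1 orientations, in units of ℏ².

Σ(L_z)² = 182 ℏ²

m_l runs from −6 to 6, i.e. {-6, -5, -4, -3, -2, -1, 0, 1, 2, 3, 4, 5, 6}.
Σ m_l² = l(l+1)(2l+1)/3 = 6·7·13/3 = 182.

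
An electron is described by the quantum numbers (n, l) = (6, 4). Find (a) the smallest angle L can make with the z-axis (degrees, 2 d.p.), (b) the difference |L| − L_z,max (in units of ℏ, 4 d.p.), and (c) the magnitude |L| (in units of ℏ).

cos θ_min = 4/√20, so θ_min ≈ 26.57°.
|L| − L_z,max = (2√5 − 4)ℏ ≈ 0.4721ℏ.
|L| = ℏ√(4·5) = 2√5 ℏ ≈ 4.472ℏ.

θ_min ≈ 26.57°; |L|−L_z,max ≈ 0.4721ℏ; |L| = 2√5 ℏ ≈ 4.472ℏ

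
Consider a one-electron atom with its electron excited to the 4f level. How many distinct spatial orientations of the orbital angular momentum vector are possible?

The 4f level has l = 3.
The number of m_l values is 2l + 1 = 2·3 + 1 = 7.

7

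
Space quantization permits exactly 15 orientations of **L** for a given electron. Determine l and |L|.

Since there are 2l+1 = 15 values of m_l, l = 7.
Then |L| = √(l(l+1)) ℏ = 2√14 ℏ.

l = 7, |L| = 2√14 ℏ ≈ 7.483ℏ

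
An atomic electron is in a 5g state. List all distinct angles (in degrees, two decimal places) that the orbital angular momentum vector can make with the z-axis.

5g means n = 5, l = 4.
|L| = ℏ√(l(l+1)) = 2√5 ℏ.
cos θ = m_l/√20 for each m_l ∈ {-4, -3, -2, -1, 0, 1, 2, 3, 4}.

θ ∈ {26.57°, 47.87°, 63.43°, 77.08°, 90.00°, 102.92°, 116.57°, 132.13°, 153.43°}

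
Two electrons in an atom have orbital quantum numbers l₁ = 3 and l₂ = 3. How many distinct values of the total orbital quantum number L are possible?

The total orbital quantum number L ranges from |l₁ − l₂| to l₁ + l₂ in integer steps.
So L can be 0, 1, 2, 3, 4, 5, 6.
That is 7 values.

7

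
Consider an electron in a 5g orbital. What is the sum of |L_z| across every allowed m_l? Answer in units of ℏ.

Σ|L_z| = 20 ℏ

The 5g subshell has l = 4.
The allowed m_l values are -4, -3, -2, -1, 0, 1, 2, 3, 4.
Σ|m_l| = 2·4(4+1)/2 = 20.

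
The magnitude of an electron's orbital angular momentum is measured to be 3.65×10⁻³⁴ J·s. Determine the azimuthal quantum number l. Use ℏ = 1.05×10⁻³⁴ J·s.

l = 3

Dividing by ℏ: |L|/ℏ ≈ 3.476.
l(l+1) ≈ 3.476² ≈ 12.08, so l = 3.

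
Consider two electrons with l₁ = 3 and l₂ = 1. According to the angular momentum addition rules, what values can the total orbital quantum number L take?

L runs from |3 − 1| = 2 to 3 + 1 = 4.
Allowed values: L = 2, 3, 4.

L = 2, 3, 4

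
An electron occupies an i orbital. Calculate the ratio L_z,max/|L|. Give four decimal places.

L_z,max/|L| = 0.9258

An i state has l = 6.
|L| = √42 ℏ ≈ 6.4807ℏ, while L_z,max = lℏ = 6ℏ.
L_z,max/|L| = 6/√42 = 0.9258.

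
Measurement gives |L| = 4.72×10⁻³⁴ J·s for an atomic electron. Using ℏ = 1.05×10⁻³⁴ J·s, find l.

l = 4

|L|/ℏ = (4.72×10⁻³⁴)/(1.05×10⁻³⁴) ≈ 4.495.
(|L|/ℏ)² = l(l+1) ≈ 20.21 ⇒ l = 4.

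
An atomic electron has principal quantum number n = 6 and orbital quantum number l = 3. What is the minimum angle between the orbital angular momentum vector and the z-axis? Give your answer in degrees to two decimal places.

θ_min ≈ 30.00°

|L|² = l(l+1)ℏ² = 12ℏ², so |L| = 2√3 ℏ.
The smallest angle corresponds to the largest L_z, i.e. m_l = l = 3, giving L_z = 3ℏ.
cos θ_min = 3/√12, so θ_min ≈ 30.00°.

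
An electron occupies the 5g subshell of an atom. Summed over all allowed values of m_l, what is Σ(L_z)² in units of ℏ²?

Σ(L_z)² = 60 ℏ²

5g means n = 5, l = 4.
m_l runs from −4 to 4, i.e. {-4, -3, -2, -1, 0, 1, 2, 3, 4}.
Σ m_l² = l(l+1)(2l+1)/3 = 4·5·9/3 = 60.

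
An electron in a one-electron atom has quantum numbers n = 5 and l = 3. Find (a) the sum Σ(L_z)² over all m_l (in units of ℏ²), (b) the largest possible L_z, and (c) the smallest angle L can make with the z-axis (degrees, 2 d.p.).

Σ(L_z)² = 28 ℏ²; L_z,max = 3ℏ; θ_min ≈ 30.00°

Σ m_l² = 28, so Σ(L_z)² = 28 ℏ².
L_z,max = lℏ = 3ℏ.
cos θ_min = 3/√12, so θ_min ≈ 30.00°.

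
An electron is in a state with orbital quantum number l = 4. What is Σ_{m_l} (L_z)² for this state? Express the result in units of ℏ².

Σ(L_z)² = 60 ℏ²

m_l ∈ {-4, -3, -2, -1, 0, 1, 2, 3, 4}.
Σ m_l² = 2·(1 + 4 + 9 + 16) = 60.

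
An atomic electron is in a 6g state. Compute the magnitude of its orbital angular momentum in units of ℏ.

For 6g, l = 4.
|L| = ℏ√(l(l+1)) = ℏ√(4·5) = 2√5 ℏ

|L| = 2√5 ℏ ≈ 4.472ℏ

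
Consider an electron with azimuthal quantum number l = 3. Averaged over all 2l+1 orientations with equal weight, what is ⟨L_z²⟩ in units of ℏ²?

m_l ∈ {-3, -2, -1, 0, 1, 2, 3}.
Average of L_z² over 7 states: 28/7 ℏ² = 4 ℏ².

⟨L_z²⟩ = 4 ℏ²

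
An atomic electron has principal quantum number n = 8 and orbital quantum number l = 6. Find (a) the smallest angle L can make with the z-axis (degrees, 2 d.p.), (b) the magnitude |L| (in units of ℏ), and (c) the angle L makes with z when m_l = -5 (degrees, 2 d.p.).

θ_min ≈ 22.21°; |L| = √42 ℏ ≈ 6.481ℏ; θ(m_l=-5) ≈ 140.49°

cos θ_min = 6/√42, so θ_min ≈ 22.21°.
|L| = ℏ√(6·7) = √42 ℏ ≈ 6.481ℏ.
For m_l = -5: cos θ = -5/√42, θ ≈ 140.49°.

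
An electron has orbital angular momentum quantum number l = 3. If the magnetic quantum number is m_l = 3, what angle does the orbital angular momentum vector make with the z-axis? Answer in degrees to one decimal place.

|L|² = l(l+1)ℏ² = 12ℏ², so |L| = 2√3 ℏ.
L_z = m_l ℏ = 3ℏ.
cos θ = L_z/|L| = 3/√12, so θ ≈ 30.0°.

θ ≈ 30.0°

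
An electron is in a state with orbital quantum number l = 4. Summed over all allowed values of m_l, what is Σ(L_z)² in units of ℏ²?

m_l runs from −4 to 4, i.e. {-4, -3, -2, -1, 0, 1, 2, 3, 4}.
Summing m² from −4 to 4: Σ m_l² = 60.

Σ(L_z)² = 60 ℏ²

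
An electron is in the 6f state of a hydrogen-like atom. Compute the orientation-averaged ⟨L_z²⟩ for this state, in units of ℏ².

⟨L_z²⟩ = 4 ℏ²

The 6f subshell has l = 3.
The allowed m_l values are -3, -2, -1, 0, 1, 2, 3.
⟨L_z²⟩ = ℏ²·l(l+1)/3 = 4ℏ².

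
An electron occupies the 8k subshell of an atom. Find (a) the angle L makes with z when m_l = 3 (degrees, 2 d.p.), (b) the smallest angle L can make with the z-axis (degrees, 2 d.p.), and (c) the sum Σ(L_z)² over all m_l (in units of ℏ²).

θ(m_l=3) ≈ 66.37°; θ_min ≈ 20.70°; Σ(L_z)² = 280 ℏ²

The 8k subshell has l = 7.
For m_l = 3: cos θ = 3/√56, θ ≈ 66.37°.
cos θ_min = 7/√56, so θ_min ≈ 20.70°.
Σ m_l² = 280, so Σ(L_z)² = 280 ℏ².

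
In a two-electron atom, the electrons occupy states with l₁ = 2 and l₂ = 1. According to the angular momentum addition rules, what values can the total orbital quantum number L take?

L = 1, 2, 3

The total orbital quantum number L ranges from |l₁ − l₂| to l₁ + l₂ in integer steps.
So L can be 1, 2, 3.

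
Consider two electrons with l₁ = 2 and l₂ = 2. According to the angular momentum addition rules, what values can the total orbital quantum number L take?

The total orbital quantum number L ranges from |l₁ − l₂| to l₁ + l₂ in integer steps.
So L can be 0, 1, 2, 3, 4.

L = 0, 1, 2, 3, 4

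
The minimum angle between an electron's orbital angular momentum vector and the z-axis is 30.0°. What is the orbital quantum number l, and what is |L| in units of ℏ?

l = 3, |L| = 2√3 ℏ ≈ 3.464ℏ

At minimum angle, m_l = l, so cos θ = l/√(l(l+1)); cos²θ = l/(l+1) = 0.7500.
Thus l = 0.7500/(1 − 0.7500) ≈ 3.
Then |L| = ℏ√(3·4) = 2√3 ℏ.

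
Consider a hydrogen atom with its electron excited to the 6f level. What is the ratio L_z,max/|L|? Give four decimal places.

L_z,max/|L| = 0.8660

The 6f level has l = 3.
|L| = 2√3 ℏ ≈ 3.4641ℏ, while L_z,max = lℏ = 3ℏ.
L_z,max/|L| = 3/√12 = 0.8660.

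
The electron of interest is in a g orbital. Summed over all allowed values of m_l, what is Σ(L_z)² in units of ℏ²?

The letter g corresponds to l = 4.
m_l runs from −4 to 4, i.e. {-4, -3, -2, -1, 0, 1, 2, 3, 4}.
Σ m_l² = 2·(1 + 4 + 9 + 16) = 60.

Σ(L_z)² = 60 ℏ²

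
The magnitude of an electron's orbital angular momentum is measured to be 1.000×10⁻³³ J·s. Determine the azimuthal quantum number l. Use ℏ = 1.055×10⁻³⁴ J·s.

Dividing by ℏ: |L|/ℏ ≈ 9.479.
l(l+1) ≈ 9.479² ≈ 89.85, so l = 9.

l = 9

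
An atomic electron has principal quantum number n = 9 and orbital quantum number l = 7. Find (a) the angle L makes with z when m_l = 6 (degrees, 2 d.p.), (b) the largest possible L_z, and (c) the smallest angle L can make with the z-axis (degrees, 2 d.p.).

θ(m_l=6) ≈ 36.70°; L_z,max = 7ℏ; θ_min ≈ 20.70°

For m_l = 6: cos θ = 6/√56, θ ≈ 36.70°.
L_z,max = lℏ = 7ℏ.
cos θ_min = 7/√56, so θ_min ≈ 20.70°.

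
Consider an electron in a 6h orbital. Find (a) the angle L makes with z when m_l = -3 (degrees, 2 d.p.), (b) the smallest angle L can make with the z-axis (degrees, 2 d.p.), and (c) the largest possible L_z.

θ(m_l=-3) ≈ 123.21°; θ_min ≈ 24.09°; L_z,max = 5ℏ

The 6h subshell has l = 5.
For m_l = -3: cos θ = -3/√30, θ ≈ 123.21°.
cos θ_min = 5/√30, so θ_min ≈ 24.09°.
L_z,max = lℏ = 5ℏ.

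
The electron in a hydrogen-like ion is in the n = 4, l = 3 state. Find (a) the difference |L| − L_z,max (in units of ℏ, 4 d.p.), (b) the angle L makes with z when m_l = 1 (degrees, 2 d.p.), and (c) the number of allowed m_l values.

|L|−L_z,max ≈ 0.4641ℏ; θ(m_l=1) ≈ 73.22°; 7 values

|L| − L_z,max = (2√3 − 3)ℏ ≈ 0.4641ℏ.
For m_l = 1: cos θ = 1/√12, θ ≈ 73.22°.
There are 2l+1 = 7 values of m_l.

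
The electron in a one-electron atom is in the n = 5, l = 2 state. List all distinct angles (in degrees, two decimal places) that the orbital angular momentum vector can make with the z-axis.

|L| = ℏ√(l(l+1)) = √6 ℏ.
cos θ = m_l/√6 for each m_l ∈ {-2, -1, 0, 1, 2}.

θ ∈ {35.26°, 65.91°, 90.00°, 114.09°, 144.74°}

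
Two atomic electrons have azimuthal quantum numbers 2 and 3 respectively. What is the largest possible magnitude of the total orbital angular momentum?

Angular momentum addition gives L = |l₁ − l₂|, …, l₁ + l₂.
L ∈ {1, 2, 3, 4, 5}.
The largest magnitude corresponds to L = 5: |L_tot| = ℏ√(5·6) = √30 ℏ.

|L_tot|_max = √30 ℏ ≈ 5.477ℏ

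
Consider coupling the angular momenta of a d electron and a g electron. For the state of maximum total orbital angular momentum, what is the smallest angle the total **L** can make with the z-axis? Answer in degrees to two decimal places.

θ_min ≈ 22.21°

By the triangle rule, |l₁ − l₂| ≤ L ≤ l₁ + l₂.
So L can be 2, 3, 4, 5, 6.
The maximum is L = 6, with |L_tot| = ℏ√(6·7) = √42 ℏ.
The minimum angle with z is arccos(6/√42) ≈ 22.21°.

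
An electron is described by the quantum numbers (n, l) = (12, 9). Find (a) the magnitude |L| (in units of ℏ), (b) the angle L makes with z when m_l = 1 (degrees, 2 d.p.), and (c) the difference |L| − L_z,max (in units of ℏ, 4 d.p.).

|L| = ℏ√(9·10) = 3√10 ℏ ≈ 9.487ℏ.
For m_l = 1: cos θ = 1/√90, θ ≈ 83.95°.
|L| − L_z,max = (3√10 − 9)ℏ ≈ 0.4868ℏ.

|L| = 3√10 ℏ ≈ 9.487ℏ; θ(m_l=1) ≈ 83.95°; |L|−L_z,max ≈ 0.4868ℏ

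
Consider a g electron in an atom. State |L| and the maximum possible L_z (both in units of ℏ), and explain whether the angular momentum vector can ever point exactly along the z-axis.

For a g orbital, l = 4.
|L| = 2√5 ℏ ≈ 4.4721ℏ, while L_z,max = lℏ = 4ℏ.
Since |L| > L_z,max, the vector can never point exactly along z; the closest it comes is θ_min = arccos(4/√20) ≈ 26.6°.

No: L_z,max = 4ℏ < |L| = 2√5 ℏ ≈ 4.472ℏ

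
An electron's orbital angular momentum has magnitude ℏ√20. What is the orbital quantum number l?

l = 4

|L| = ℏ√(l(l+1)), so l(l+1) = 20.
Solving: l = 4.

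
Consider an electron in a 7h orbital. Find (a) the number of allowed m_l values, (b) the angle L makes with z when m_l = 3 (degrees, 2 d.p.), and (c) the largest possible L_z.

11 values; θ(m_l=3) ≈ 56.79°; L_z,max = 5ℏ

7h means n = 7, l = 5.
There are 2l+1 = 11 values of m_l.
For m_l = 3: cos θ = 3/√30, θ ≈ 56.79°.
L_z,max = lℏ = 5ℏ.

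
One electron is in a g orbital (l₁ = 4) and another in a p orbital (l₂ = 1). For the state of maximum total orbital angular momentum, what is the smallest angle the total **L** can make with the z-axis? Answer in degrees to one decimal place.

L runs from |4 − 1| = 3 to 4 + 1 = 5.
So L can be 3, 4, 5.
The maximum is L = 5, with |L_tot| = ℏ√(5·6) = √30 ℏ.
The minimum angle with z is arccos(5/√30) ≈ 24.1°.

θ_min ≈ 24.1°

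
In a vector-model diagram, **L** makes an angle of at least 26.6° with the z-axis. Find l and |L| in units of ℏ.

l = 4, |L| = 2√5 ℏ ≈ 4.472ℏ

cos θ_min = l/√(l(l+1)) = √(l/(l+1)), so l/(l+1) = cos²(26.6°) = 0.7995.
Thus l = 0.7995/(1 − 0.7995) ≈ 4.
Then |L| = ℏ√(4·5) = 2√5 ℏ.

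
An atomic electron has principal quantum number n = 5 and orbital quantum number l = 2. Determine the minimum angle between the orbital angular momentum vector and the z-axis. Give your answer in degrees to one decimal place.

θ_min ≈ 35.3°

|L| = ℏ√(l(l+1)) = √6 ℏ.
The smallest angle corresponds to the largest L_z, i.e. m_l = l = 2, giving L_z = 2ℏ.
cos θ_min = 2/√6, so θ_min ≈ 35.3°.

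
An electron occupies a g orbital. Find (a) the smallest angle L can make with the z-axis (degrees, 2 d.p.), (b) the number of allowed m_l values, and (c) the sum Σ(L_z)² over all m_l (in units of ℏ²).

θ_min ≈ 26.57°; 9 values; Σ(L_z)² = 60 ℏ²

A g state has l = 4.
cos θ_min = 4/√20, so θ_min ≈ 26.57°.
There are 2l+1 = 9 values of m_l.
Σ m_l² = 60, so Σ(L_z)² = 60 ℏ².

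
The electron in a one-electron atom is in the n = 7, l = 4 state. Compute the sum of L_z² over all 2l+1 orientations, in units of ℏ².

Σ(L_z)² = 60 ℏ²

m_l runs from −4 to 4, i.e. {-4, -3, -2, -1, 0, 1, 2, 3, 4}.
Σ m_l² = l(l+1)(2l+1)/3 = 4·5·9/3 = 60.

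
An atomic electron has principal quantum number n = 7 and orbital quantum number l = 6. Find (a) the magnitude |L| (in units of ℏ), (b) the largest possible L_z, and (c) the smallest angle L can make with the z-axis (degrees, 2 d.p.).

|L| = √42 ℏ ≈ 6.481ℏ; L_z,max = 6ℏ; θ_min ≈ 22.21°

|L| = ℏ√(6·7) = √42 ℏ ≈ 6.481ℏ.
L_z,max = lℏ = 6ℏ.
cos θ_min = 6/√42, so θ_min ≈ 22.21°.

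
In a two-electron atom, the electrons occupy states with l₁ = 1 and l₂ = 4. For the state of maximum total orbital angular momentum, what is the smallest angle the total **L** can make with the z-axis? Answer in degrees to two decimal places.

L runs from |1 − 4| = 3 to 1 + 4 = 5.
Allowed values: L = 3, 4, 5.
The maximum is L = 5, with |L_tot| = ℏ√(5·6) = √30 ℏ.
The minimum angle with z is arccos(5/√30) ≈ 24.09°.

θ_min ≈ 24.09°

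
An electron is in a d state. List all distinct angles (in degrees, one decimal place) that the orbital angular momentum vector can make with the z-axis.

θ ∈ {35.3°, 65.9°, 90.0°, 114.1°, 144.7°}

D corresponds to l = 2.
|L| = √(l(l+1)) ℏ = √6 ℏ.
cos θ = m_l/√6 for each m_l ∈ {-2, -1, 0, 1, 2}.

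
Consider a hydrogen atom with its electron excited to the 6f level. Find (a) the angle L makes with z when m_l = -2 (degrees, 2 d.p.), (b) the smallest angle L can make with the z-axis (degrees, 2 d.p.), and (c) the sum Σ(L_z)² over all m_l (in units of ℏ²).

θ(m_l=-2) ≈ 125.26°; θ_min ≈ 30.00°; Σ(L_z)² = 28 ℏ²

The 6f level has l = 3.
For m_l = -2: cos θ = -2/√12, θ ≈ 125.26°.
cos θ_min = 3/√12, so θ_min ≈ 30.00°.
Σ m_l² = 28, so Σ(L_z)² = 28 ℏ².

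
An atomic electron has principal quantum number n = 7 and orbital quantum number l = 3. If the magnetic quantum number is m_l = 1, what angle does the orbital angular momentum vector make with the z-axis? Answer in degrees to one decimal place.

θ ≈ 73.2°

|L| = ℏ√(l(l+1)) = 2√3 ℏ.
L_z = m_l ℏ = 1ℏ.
cos θ = L_z/|L| = 1/√12, so θ ≈ 73.2°.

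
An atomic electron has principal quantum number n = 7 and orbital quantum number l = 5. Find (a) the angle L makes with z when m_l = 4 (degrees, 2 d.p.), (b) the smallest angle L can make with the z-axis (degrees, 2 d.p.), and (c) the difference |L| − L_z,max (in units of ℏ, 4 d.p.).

θ(m_l=4) ≈ 43.09°; θ_min ≈ 24.09°; |L|−L_z,max ≈ 0.4772ℏ

For m_l = 4: cos θ = 4/√30, θ ≈ 43.09°.
cos θ_min = 5/√30, so θ_min ≈ 24.09°.
|L| − L_z,max = (√30 − 5)ℏ ≈ 0.4772ℏ.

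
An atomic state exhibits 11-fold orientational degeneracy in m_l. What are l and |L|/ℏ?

l = 5, |L| = √30 ℏ ≈ 5.477ℏ

Since there are 2l+1 = 11 values of m_l, l = 5.
Then |L| = √(l(l+1)) ℏ = √30 ℏ.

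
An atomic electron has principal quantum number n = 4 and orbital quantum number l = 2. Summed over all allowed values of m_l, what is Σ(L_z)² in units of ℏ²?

Σ(L_z)² = 10 ℏ²

m_l ∈ {-2, -1, 0, 1, 2}.
Σ m_l² = l(l+1)(2l+1)/3 = 2·3·5/3 = 10.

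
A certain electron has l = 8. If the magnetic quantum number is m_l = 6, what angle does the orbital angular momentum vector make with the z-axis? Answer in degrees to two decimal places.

θ ≈ 45.00°

|L| = √(l(l+1)) ℏ = 6√2 ℏ.
L_z = m_l ℏ = 6ℏ.
cos θ = L_z/|L| = 6/√72, so θ ≈ 45.00°.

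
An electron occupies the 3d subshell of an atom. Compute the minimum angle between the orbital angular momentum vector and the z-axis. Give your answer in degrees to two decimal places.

θ_min ≈ 35.26°

The 3d subshell has l = 2.
|L|² = l(l+1)ℏ² = 6ℏ², so |L| = √6 ℏ.
The smallest angle corresponds to the largest L_z, i.e. m_l = l = 2, giving L_z = 2ℏ.
cos θ_min = 2/√6, so θ_min ≈ 35.26°.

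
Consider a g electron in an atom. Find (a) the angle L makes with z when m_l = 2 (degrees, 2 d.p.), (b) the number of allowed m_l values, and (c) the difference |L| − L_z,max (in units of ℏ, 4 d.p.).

θ(m_l=2) ≈ 63.43°; 9 values; |L|−L_z,max ≈ 0.4721ℏ

For a g orbital, l = 4.
For m_l = 2: cos θ = 2/√20, θ ≈ 63.43°.
There are 2l+1 = 9 values of m_l.
|L| − L_z,max = (2√5 − 4)ℏ ≈ 0.4721ℏ.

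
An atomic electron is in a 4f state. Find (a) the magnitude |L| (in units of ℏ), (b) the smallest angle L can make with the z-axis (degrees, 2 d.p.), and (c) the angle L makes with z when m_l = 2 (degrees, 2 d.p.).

4f means n = 4, l = 3.
|L| = ℏ√(3·4) = 2√3 ℏ ≈ 3.464ℏ.
cos θ_min = 3/√12, so θ_min ≈ 30.00°.
For m_l = 2: cos θ = 2/√12, θ ≈ 54.74°.

|L| = 2√3 ℏ ≈ 3.464ℏ; θ_min ≈ 30.00°; θ(m_l=2) ≈ 54.74°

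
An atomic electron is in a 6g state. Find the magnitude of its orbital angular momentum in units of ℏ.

The 6g subshell has l = 4.
|L| = ℏ√(l(l+1)) = ℏ√(4·5) = 2√5 ℏ

|L| = 2√5 ℏ ≈ 4.472ℏ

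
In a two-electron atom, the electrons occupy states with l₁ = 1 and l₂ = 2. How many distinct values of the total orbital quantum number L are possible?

3

Angular momentum addition gives L = |l₁ − l₂|, …, l₁ + l₂.
Allowed values: L = 1, 2, 3.
That is 3 values.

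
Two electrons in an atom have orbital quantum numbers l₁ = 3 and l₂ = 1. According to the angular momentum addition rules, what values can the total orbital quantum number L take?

L = 2, 3, 4

The total orbital quantum number L ranges from |l₁ − l₂| to l₁ + l₂ in integer steps.
L ∈ {2, 3, 4}.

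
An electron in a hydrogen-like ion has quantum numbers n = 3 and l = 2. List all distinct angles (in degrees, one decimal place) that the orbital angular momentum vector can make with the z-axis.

θ ∈ {35.3°, 65.9°, 90.0°, 114.1°, 144.7°}

|L| = √(l(l+1)) ℏ = √6 ℏ.
cos θ = m_l/√6 for each m_l ∈ {-2, -1, 0, 1, 2}.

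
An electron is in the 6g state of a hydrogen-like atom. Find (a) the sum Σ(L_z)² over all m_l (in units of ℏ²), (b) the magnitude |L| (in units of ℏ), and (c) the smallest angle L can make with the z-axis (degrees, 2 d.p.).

6g means n = 6, l = 4.
Σ m_l² = 60, so Σ(L_z)² = 60 ℏ².
|L| = ℏ√(4·5) = 2√5 ℏ ≈ 4.472ℏ.
cos θ_min = 4/√20, so θ_min ≈ 26.57°.

Σ(L_z)² = 60 ℏ²; |L| = 2√5 ℏ ≈ 4.472ℏ; θ_min ≈ 26.57°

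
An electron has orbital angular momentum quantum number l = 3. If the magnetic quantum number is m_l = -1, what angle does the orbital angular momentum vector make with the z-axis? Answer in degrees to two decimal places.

|L| = √(l(l+1)) ℏ = 2√3 ℏ.
L_z = m_l ℏ = −1ℏ.
cos θ = L_z/|L| = -1/√12, so θ ≈ 106.78°.

θ ≈ 106.78°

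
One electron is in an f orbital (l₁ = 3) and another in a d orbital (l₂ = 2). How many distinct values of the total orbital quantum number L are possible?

Angular momentum addition gives L = |l₁ − l₂|, …, l₁ + l₂.
L ∈ {1, 2, 3, 4, 5}.
That is 5 values.

5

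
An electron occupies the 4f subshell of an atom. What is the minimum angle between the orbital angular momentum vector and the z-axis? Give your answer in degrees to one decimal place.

θ_min ≈ 30.0°

For 4f, l = 3.
|L| = ℏ√(l(l+1)) = 2√3 ℏ.
The smallest angle corresponds to the largest L_z, i.e. m_l = l = 3, giving L_z = 3ℏ.
cos θ_min = 3/√12, so θ_min ≈ 30.0°.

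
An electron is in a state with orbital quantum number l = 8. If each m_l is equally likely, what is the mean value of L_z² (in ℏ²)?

m_l runs from −8 to 8, i.e. {-8, -7, -6, -5, -4, -3, -2, -1, 0, 1, 2, 3, 4, 5, 6, 7, 8}.
⟨L_z²⟩ = ℏ²·l(l+1)/3 = 24ℏ².

⟨L_z²⟩ = 24 ℏ²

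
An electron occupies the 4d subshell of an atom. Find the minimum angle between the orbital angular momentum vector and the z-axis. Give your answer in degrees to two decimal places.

θ_min ≈ 35.26°

4d means n = 4, l = 2.
|L| = √(l(l+1)) ℏ = √6 ℏ.
The smallest angle corresponds to the largest L_z, i.e. m_l = l = 2, giving L_z = 2ℏ.
cos θ_min = 2/√6, so θ_min ≈ 35.26°.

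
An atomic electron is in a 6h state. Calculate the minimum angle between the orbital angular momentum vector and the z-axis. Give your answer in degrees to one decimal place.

The 6h subshell has l = 5.
|L|² = l(l+1)ℏ² = 30ℏ², so |L| = √30 ℏ.
The smallest angle corresponds to the largest L_z, i.e. m_l = l = 5, giving L_z = 5ℏ.
cos θ_min = 5/√30, so θ_min ≈ 24.1°.

θ_min ≈ 24.1°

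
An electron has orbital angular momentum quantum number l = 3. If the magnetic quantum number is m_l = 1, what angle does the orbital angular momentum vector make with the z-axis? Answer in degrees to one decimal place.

|L| = ℏ√(l(l+1)) = 2√3 ℏ.
L_z = m_l ℏ = 1ℏ.
cos θ = L_z/|L| = 1/√12, so θ ≈ 73.2°.

θ ≈ 73.2°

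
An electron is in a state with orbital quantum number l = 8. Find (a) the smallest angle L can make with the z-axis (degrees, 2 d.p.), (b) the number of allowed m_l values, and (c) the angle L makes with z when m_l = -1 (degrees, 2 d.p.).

cos θ_min = 8/√72, so θ_min ≈ 19.47°.
There are 2l+1 = 17 values of m_l.
For m_l = -1: cos θ = -1/√72, θ ≈ 96.77°.

θ_min ≈ 19.47°; 17 values; θ(m_l=-1) ≈ 96.77°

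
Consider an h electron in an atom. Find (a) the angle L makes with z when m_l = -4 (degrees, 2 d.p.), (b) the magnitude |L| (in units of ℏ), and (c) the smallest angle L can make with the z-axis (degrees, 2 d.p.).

θ(m_l=-4) ≈ 136.91°; |L| = √30 ℏ ≈ 5.477ℏ; θ_min ≈ 24.09°

An h state has l = 5.
For m_l = -4: cos θ = -4/√30, θ ≈ 136.91°.
|L| = ℏ√(5·6) = √30 ℏ ≈ 5.477ℏ.
cos θ_min = 5/√30, so θ_min ≈ 24.09°.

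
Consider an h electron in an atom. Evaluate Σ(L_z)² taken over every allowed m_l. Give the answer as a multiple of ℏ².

Σ(L_z)² = 110 ℏ²

H corresponds to l = 5.
The allowed m_l values are -5, -4, -3, -2, -1, 0, 1, 2, 3, 4, 5.
Σ m_l² = l(l+1)(2l+1)/3 = 5·6·11/3 = 110.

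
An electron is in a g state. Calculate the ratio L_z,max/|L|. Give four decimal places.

L_z,max/|L| = 0.8944

The letter g corresponds to l = 4.
|L| = 2√5 ℏ ≈ 4.4721ℏ, while L_z,max = lℏ = 4ℏ.
L_z,max/|L| = 4/√20 = 0.8944.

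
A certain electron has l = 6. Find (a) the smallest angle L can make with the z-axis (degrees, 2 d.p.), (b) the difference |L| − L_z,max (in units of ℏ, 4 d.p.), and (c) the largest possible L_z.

θ_min ≈ 22.21°; |L|−L_z,max ≈ 0.4807ℏ; L_z,max = 6ℏ

cos θ_min = 6/√42, so θ_min ≈ 22.21°.
|L| − L_z,max = (√42 − 6)ℏ ≈ 0.4807ℏ.
L_z,max = lℏ = 6ℏ.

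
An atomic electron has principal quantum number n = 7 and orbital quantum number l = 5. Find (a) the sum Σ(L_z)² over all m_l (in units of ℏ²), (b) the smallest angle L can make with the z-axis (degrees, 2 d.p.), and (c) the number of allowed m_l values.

Σ m_l² = 110, so Σ(L_z)² = 110 ℏ².
cos θ_min = 5/√30, so θ_min ≈ 24.09°.
There are 2l+1 = 11 values of m_l.

Σ(L_z)² = 110 ℏ²; θ_min ≈ 24.09°; 11 values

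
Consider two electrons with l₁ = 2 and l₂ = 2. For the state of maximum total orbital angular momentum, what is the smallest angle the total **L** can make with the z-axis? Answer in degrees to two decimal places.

Angular momentum addition gives L = |l₁ − l₂|, …, l₁ + l₂.
Allowed values: L = 0, 1, 2, 3, 4.
The maximum is L = 4, with |L_tot| = ℏ√(4·5) = 2√5 ℏ.
The minimum angle with z is arccos(4/√20) ≈ 26.57°.

θ_min ≈ 26.57°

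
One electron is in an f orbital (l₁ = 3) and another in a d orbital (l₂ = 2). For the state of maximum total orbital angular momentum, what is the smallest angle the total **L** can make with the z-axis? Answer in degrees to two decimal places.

θ_min ≈ 24.09°

By the triangle rule, |l₁ − l₂| ≤ L ≤ l₁ + l₂.
So L can be 1, 2, 3, 4, 5.
The maximum is L = 5, with |L_tot| = ℏ√(5·6) = √30 ℏ.
The minimum angle with z is arccos(5/√30) ≈ 24.09°.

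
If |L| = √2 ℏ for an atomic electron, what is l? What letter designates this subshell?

(|L|/ℏ)² = l(l+1) = 2.
l² + l − 2 = 0 ⇒ l = 1.

l = 1 (p orbital)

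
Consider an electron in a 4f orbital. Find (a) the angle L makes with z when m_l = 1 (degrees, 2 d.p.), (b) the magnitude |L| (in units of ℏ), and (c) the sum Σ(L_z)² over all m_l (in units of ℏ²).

4f means n = 4, l = 3.
For m_l = 1: cos θ = 1/√12, θ ≈ 73.22°.
|L| = ℏ√(3·4) = 2√3 ℏ ≈ 3.464ℏ.
Σ m_l² = 28, so Σ(L_z)² = 28 ℏ².

θ(m_l=1) ≈ 73.22°; |L| = 2√3 ℏ ≈ 3.464ℏ; Σ(L_z)² = 28 ℏ²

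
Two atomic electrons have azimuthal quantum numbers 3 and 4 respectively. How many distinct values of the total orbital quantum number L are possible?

7

L runs from |3 − 4| = 1 to 3 + 4 = 7.
L ∈ {1, 2, 3, 4, 5, 6, 7}.
That is 7 values.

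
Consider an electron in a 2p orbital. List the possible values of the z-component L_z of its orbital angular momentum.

For 2p, l = 1.
L_z = m_l ℏ with m_l ranging from −l to +l in integer steps.
For l = 1: m_l ∈ {-1, 0, 1}.

L_z ∈ {−ℏ, 0, ℏ}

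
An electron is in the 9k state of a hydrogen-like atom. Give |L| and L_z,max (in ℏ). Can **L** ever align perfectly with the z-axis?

For 9k, l = 7.
|L| = 2√14 ℏ ≈ 7.4833ℏ, while L_z,max = lℏ = 7ℏ.
Since |L| > L_z,max, the vector can never point exactly along z; the closest it comes is θ_min = arccos(7/√56) ≈ 20.7°.

No: L_z,max = 7ℏ < |L| = 2√14 ℏ ≈ 7.483ℏ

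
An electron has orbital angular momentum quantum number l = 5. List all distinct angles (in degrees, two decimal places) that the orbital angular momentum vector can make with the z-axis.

|L|² = l(l+1)ℏ² = 30ℏ², so |L| = √30 ℏ.
cos θ = m_l/√30 for each m_l ∈ {-5, -4, -3, -2, -1, 0, 1, 2, 3, 4, 5}.

θ ∈ {24.09°, 43.09°, 56.79°, 68.58°, 79.48°, 90.00°, 100.52°, 111.42°, 123.21°, 136.91°, 155.91°}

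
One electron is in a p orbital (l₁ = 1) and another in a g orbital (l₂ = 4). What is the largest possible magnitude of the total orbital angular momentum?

|L_tot|_max = √30 ℏ ≈ 5.477ℏ

Angular momentum addition gives L = |l₁ − l₂|, …, l₁ + l₂.
Allowed values: L = 3, 4, 5.
The largest magnitude corresponds to L = 5: |L_tot| = ℏ√(5·6) = √30 ℏ.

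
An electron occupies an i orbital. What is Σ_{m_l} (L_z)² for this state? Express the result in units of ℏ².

Σ(L_z)² = 182 ℏ²

For an i orbital, l = 6.
m_l runs from −6 to 6, i.e. {-6, -5, -4, -3, -2, -1, 0, 1, 2, 3, 4, 5, 6}.
Σ m_l² = 2·(1 + 4 + 9 + 16 + 25 + 36) = 182.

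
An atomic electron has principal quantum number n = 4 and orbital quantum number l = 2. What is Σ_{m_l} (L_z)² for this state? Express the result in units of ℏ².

The allowed m_l values are -2, -1, 0, 1, 2.
Σ m_l² = l(l+1)(2l+1)/3 = 2·3·5/3 = 10.

Σ(L_z)² = 10 ℏ²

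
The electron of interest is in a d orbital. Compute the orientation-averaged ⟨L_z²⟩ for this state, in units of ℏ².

D corresponds to l = 2.
m_l ∈ {-2, -1, 0, 1, 2}.
Average of L_z² over 5 states: 10/5 ℏ² = 2 ℏ².

⟨L_z²⟩ = 2 ℏ²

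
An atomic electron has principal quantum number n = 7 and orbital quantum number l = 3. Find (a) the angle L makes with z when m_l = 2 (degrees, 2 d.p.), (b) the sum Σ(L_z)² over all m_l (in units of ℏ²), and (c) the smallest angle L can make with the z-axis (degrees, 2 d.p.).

For m_l = 2: cos θ = 2/√12, θ ≈ 54.74°.
Σ m_l² = 28, so Σ(L_z)² = 28 ℏ².
cos θ_min = 3/√12, so θ_min ≈ 30.00°.

θ(m_l=2) ≈ 54.74°; Σ(L_z)² = 28 ℏ²; θ_min ≈ 30.00°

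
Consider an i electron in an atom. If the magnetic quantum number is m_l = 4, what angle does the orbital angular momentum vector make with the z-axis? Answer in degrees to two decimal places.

θ ≈ 51.89°

For an i orbital, l = 6.
|L|² = l(l+1)ℏ² = 42ℏ², so |L| = √42 ℏ.
L_z = m_l ℏ = 4ℏ.
cos θ = L_z/|L| = 4/√42, so θ ≈ 51.89°.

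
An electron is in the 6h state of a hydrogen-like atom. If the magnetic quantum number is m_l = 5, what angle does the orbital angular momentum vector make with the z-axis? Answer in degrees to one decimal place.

θ ≈ 24.1°

6h means n = 6, l = 5.
|L| = ℏ√(l(l+1)) = √30 ℏ.
L_z = m_l ℏ = 5ℏ.
cos θ = L_z/|L| = 5/√30, so θ ≈ 24.1°.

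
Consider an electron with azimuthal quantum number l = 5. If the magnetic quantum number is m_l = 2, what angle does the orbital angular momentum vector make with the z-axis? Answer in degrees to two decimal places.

θ ≈ 68.58°

|L| = ℏ√(l(l+1)) = √30 ℏ.
L_z = m_l ℏ = 2ℏ.
cos θ = L_z/|L| = 2/√30, so θ ≈ 68.58°.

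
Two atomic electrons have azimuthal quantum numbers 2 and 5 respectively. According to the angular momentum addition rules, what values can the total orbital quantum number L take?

L runs from |2 − 5| = 3 to 2 + 5 = 7.
So L can be 3, 4, 5, 6, 7.

L = 3, 4, 5, 6, 7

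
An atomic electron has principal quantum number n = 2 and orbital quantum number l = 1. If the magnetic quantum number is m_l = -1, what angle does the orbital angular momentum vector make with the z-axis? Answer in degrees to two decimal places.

θ ≈ 135.00°

|L|² = l(l+1)ℏ² = 2ℏ², so |L| = √2 ℏ.
L_z = m_l ℏ = −1ℏ.
cos θ = L_z/|L| = -1/√2, so θ ≈ 135.00°.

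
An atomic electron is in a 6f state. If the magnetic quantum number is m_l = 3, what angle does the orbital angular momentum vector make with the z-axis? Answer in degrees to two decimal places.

6f means n = 6, l = 3.
|L| = ℏ√(l(l+1)) = 2√3 ℏ.
L_z = m_l ℏ = 3ℏ.
cos θ = L_z/|L| = 3/√12, so θ ≈ 30.00°.

θ ≈ 30.00°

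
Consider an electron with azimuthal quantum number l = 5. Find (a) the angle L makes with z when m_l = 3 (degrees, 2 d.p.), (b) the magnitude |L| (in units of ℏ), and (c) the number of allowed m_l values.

θ(m_l=3) ≈ 56.79°; |L| = √30 ℏ ≈ 5.477ℏ; 11 values

For m_l = 3: cos θ = 3/√30, θ ≈ 56.79°.
|L| = ℏ√(5·6) = √30 ℏ ≈ 5.477ℏ.
There are 2l+1 = 11 values of m_l.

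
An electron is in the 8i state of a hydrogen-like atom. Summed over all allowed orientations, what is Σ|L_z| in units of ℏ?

8i means n = 8, l = 6.
The allowed m_l values are -6, -5, -4, -3, -2, -1, 0, 1, 2, 3, 4, 5, 6.
Σ|m_l| = 2(1+2+…+6) = 42.

Σ|L_z| = 42 ℏ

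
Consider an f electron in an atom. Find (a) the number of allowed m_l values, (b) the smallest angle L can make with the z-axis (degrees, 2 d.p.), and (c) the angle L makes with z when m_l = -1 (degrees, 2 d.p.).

The letter f corresponds to l = 3.
There are 2l+1 = 7 values of m_l.
cos θ_min = 3/√12, so θ_min ≈ 30.00°.
For m_l = -1: cos θ = -1/√12, θ ≈ 106.78°.

7 values; θ_min ≈ 30.00°; θ(m_l=-1) ≈ 106.78°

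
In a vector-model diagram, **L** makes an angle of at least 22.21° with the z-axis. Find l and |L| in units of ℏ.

l = 6, |L| = √42 ℏ ≈ 6.481ℏ

cos²θ_min = l/(l+1) = 0.8571.
l = cos²θ/sin²θ ≈ 6.
Then |L| = ℏ√(6·7) = √42 ℏ.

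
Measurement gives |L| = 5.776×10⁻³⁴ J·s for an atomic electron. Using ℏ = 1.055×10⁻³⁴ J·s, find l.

l = 5

Dividing by ℏ: |L|/ℏ ≈ 5.475.
l(l+1) ≈ 5.475² ≈ 29.97, so l = 5.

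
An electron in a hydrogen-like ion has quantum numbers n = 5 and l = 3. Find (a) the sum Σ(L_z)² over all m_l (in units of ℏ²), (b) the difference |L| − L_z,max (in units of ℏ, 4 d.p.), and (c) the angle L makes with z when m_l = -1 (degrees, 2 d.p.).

Σ m_l² = 28, so Σ(L_z)² = 28 ℏ².
|L| − L_z,max = (2√3 − 3)ℏ ≈ 0.4641ℏ.
For m_l = -1: cos θ = -1/√12, θ ≈ 106.78°.

Σ(L_z)² = 28 ℏ²; |L|−L_z,max ≈ 0.4641ℏ; θ(m_l=-1) ≈ 106.78°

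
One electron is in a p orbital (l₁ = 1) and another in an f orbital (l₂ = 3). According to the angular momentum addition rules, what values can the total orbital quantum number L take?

L runs from |1 − 3| = 2 to 1 + 3 = 4.
Allowed values: L = 2, 3, 4.

L = 2, 3, 4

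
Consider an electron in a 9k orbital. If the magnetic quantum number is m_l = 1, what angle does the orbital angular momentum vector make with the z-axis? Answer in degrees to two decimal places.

For 9k, l = 7.
|L| = √(l(l+1)) ℏ = 2√14 ℏ.
L_z = m_l ℏ = 1ℏ.
cos θ = L_z/|L| = 1/√56, so θ ≈ 82.32°.

θ ≈ 82.32°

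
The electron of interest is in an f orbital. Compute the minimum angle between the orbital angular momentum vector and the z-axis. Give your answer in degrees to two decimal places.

θ_min ≈ 30.00°

An f state has l = 3.
|L| = ℏ√(l(l+1)) = 2√3 ℏ.
The smallest angle corresponds to the largest L_z, i.e. m_l = l = 3, giving L_z = 3ℏ.
cos θ_min = 3/√12, so θ_min ≈ 30.00°.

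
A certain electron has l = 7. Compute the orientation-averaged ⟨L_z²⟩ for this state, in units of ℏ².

⟨L_z²⟩ = 18.67 ℏ²

m_l ∈ {-7, -6, -5, -4, -3, -2, -1, 0, 1, 2, 3, 4, 5, 6, 7}.
Average of L_z² over 15 states: 280/15 ℏ² = 18.67 ℏ².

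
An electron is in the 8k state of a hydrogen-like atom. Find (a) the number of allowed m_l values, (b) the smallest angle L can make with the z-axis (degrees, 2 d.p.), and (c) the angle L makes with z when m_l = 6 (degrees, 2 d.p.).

For 8k, l = 7.
There are 2l+1 = 15 values of m_l.
cos θ_min = 7/√56, so θ_min ≈ 20.70°.
For m_l = 6: cos θ = 6/√56, θ ≈ 36.70°.

15 values; θ_min ≈ 20.70°; θ(m_l=6) ≈ 36.70°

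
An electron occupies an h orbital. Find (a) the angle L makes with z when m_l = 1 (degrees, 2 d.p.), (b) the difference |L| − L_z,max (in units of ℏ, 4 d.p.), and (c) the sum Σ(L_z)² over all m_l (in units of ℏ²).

An h state has l = 5.
For m_l = 1: cos θ = 1/√30, θ ≈ 79.48°.
|L| − L_z,max = (√30 − 5)ℏ ≈ 0.4772ℏ.
Σ m_l² = 110, so Σ(L_z)² = 110 ℏ².

θ(m_l=1) ≈ 79.48°; |L|−L_z,max ≈ 0.4772ℏ; Σ(L_z)² = 110 ℏ²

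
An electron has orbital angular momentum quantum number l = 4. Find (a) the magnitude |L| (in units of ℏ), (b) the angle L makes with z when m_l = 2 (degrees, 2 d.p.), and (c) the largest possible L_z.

|L| = ℏ√(4·5) = 2√5 ℏ ≈ 4.472ℏ.
For m_l = 2: cos θ = 2/√20, θ ≈ 63.43°.
L_z,max = lℏ = 4ℏ.

|L| = 2√5 ℏ ≈ 4.472ℏ; θ(m_l=2) ≈ 63.43°; L_z,max = 4ℏ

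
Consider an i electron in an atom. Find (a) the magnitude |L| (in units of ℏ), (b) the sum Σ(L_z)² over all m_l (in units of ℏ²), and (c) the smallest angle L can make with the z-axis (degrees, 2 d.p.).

For an i orbital, l = 6.
|L| = ℏ√(6·7) = √42 ℏ ≈ 6.481ℏ.
Σ m_l² = 182, so Σ(L_z)² = 182 ℏ².
cos θ_min = 6/√42, so θ_min ≈ 22.21°.

|L| = √42 ℏ ≈ 6.481ℏ; Σ(L_z)² = 182 ℏ²; θ_min ≈ 22.21°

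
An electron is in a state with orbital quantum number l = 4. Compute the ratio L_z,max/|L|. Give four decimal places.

|L| = 2√5 ℏ ≈ 4.4721ℏ, while L_z,max = lℏ = 4ℏ.
L_z,max/|L| = 4/√20 = 0.8944.

L_z,max/|L| = 0.8944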